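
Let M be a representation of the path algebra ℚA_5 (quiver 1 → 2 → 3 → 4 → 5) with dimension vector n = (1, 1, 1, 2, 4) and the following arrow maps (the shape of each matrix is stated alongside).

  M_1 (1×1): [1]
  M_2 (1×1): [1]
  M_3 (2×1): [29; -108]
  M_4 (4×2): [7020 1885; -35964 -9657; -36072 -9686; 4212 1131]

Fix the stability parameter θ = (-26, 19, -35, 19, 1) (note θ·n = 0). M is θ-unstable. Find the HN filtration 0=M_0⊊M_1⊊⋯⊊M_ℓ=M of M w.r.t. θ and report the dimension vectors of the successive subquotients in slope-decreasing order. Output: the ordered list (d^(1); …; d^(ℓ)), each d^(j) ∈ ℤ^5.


Interval decomposition of M: I[1,4], I[4,5], I[5,5]^3.
HN type (ℓ=5): μ^(1)=19; μ^(2)=10; μ^(3)=1; μ^(4)=-8; μ^(5)=-26

((0, 0, 0, 1, 0); (0, 0, 0, 1, 1); (0, 0, 0, 0, 3); (0, 1, 1, 0, 0); (1, 0, 0, 0, 0))


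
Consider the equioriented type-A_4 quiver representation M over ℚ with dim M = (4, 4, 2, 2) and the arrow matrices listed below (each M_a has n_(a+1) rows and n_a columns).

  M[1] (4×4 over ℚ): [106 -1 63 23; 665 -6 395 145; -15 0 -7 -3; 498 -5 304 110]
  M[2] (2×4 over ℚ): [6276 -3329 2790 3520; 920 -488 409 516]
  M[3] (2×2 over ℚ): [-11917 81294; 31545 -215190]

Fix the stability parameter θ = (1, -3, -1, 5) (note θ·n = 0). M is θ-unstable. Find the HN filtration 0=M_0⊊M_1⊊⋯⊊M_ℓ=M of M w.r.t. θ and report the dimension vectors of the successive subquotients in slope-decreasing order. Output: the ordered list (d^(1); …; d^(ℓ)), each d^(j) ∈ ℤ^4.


Via rank(M_{q-1}∘⋯∘M_p): M ≅ I[1,2]^2, I[1,3], I[1,4], I[4,4].
μ_θ-semistable layers: μ^(1)=5; μ^(2)=-1

((0, 0, 0, 2); (4, 4, 2, 0))


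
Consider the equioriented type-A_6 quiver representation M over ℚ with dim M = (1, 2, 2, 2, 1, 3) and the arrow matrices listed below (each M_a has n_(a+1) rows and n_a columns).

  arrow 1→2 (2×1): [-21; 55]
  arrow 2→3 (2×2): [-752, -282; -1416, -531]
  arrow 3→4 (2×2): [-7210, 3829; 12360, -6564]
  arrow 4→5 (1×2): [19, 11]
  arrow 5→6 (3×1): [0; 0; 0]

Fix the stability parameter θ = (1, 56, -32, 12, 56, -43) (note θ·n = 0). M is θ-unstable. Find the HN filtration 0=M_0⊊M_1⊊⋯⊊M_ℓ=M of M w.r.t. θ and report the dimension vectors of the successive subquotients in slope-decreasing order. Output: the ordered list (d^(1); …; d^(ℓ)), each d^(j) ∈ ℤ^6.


Interval decomposition of M: I[1,5], I[2,2], I[3,3], I[4,4], I[6,6]^3.
HN type (ℓ=5): μ^(1)=56; μ^(2)=12; μ^(3)=1; μ^(4)=-32; μ^(5)=-43

((0, 1, 0, 0, 1, 0); (0, 1, 1, 2, 0, 0); (1, 0, 0, 0, 0, 0); (0, 0, 1, 0, 0, 0); (0, 0, 0, 0, 0, 3))


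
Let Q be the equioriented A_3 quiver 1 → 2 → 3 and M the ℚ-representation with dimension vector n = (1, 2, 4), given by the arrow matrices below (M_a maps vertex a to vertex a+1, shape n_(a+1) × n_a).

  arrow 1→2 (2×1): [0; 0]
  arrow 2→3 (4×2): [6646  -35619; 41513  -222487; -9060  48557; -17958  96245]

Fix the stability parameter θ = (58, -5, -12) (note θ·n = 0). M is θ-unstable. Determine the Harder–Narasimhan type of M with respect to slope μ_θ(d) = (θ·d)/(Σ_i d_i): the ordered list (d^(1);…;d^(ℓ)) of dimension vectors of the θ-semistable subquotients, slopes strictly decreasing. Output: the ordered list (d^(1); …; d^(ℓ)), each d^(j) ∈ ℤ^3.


Interval decomposition of M: I[1,1], I[2,3]^2, I[3,3]^2.
HN type (ℓ=3): μ^(1)=58; μ^(2)=-17/2; μ^(3)=-12

((1, 0, 0); (0, 2, 2); (0, 0, 2))


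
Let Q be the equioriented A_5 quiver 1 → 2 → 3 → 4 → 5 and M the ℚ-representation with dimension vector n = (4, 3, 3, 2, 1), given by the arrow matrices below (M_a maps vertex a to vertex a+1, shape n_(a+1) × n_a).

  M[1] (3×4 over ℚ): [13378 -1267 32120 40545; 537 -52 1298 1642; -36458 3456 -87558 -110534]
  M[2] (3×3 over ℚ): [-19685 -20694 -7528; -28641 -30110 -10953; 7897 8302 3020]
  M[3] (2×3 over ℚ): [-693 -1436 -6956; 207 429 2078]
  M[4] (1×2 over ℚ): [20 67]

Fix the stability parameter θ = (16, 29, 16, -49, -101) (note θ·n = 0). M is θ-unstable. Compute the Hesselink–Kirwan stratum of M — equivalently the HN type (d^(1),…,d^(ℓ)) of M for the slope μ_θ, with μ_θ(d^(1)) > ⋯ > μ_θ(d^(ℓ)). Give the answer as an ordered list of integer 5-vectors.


Via rank(M_{q-1}∘⋯∘M_p): M ≅ I[1,1], I[1,2], I[1,4], I[1,5], I[3,3].
μ_θ-semistable layers: μ^(1)=29; μ^(2)=16; μ^(3)=3; μ^(4)=-89/5

((0, 1, 0, 0, 0); (2, 0, 1, 0, 0); (1, 1, 1, 1, 0); (1, 1, 1, 1, 1))


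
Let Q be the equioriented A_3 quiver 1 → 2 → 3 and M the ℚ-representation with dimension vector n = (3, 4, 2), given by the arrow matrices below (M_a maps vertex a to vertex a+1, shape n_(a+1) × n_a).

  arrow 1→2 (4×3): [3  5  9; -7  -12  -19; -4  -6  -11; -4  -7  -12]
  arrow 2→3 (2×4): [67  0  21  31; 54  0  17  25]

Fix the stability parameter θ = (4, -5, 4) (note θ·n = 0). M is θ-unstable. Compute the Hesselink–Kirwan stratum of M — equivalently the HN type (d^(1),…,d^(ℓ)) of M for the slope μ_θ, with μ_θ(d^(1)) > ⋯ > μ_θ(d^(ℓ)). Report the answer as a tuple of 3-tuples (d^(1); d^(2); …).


Via rank(M_{q-1}∘⋯∘M_p): M ≅ I[1,2], I[1,3]^2, I[2,2].
μ_θ-semistable layers: μ^(1)=4; μ^(2)=-1/2; μ^(3)=-5

((0, 0, 2); (3, 3, 0); (0, 1, 0))


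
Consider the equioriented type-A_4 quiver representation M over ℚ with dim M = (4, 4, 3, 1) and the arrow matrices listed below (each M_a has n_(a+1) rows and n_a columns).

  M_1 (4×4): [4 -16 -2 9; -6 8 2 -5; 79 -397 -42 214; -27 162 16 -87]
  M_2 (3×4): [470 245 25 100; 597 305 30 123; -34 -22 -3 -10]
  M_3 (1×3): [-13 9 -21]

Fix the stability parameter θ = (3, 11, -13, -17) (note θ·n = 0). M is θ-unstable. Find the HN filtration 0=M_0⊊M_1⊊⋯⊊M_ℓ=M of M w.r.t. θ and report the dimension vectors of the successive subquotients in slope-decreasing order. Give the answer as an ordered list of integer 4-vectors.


Via rank(M_{q-1}∘⋯∘M_p): M ≅ I[1,2], I[1,3]^2, I[1,4].
μ_θ-semistable layers: μ^(1)=11; μ^(2)=3; μ^(3)=1/3; μ^(4)=-4

((0, 1, 0, 0); (1, 0, 0, 0); (2, 2, 2, 0); (1, 1, 1, 1))


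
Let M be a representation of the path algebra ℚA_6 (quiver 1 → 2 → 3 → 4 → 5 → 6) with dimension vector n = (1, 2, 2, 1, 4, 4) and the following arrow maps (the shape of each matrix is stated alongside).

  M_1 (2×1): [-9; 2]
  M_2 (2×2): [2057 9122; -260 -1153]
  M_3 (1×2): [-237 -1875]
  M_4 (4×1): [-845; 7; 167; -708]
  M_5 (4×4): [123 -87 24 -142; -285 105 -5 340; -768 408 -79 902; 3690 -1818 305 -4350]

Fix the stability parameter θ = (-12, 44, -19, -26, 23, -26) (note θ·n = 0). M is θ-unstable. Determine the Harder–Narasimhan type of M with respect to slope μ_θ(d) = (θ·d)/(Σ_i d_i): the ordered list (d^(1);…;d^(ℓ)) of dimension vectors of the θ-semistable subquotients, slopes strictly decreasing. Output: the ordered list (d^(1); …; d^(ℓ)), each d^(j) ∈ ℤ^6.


Via rank(M_{q-1}∘⋯∘M_p): M ≅ I[1,6], I[2,3], I[5,5]^2, I[5,6], I[6,6]^2.
μ_θ-semistable layers: μ^(1)=23; μ^(2)=25/2; μ^(3)=-4/5; μ^(4)=-3/2; μ^(5)=-12; μ^(6)=-26

((0, 0, 0, 0, 2, 0); (0, 1, 1, 0, 0, 0); (0, 1, 1, 1, 1, 1); (0, 0, 0, 0, 1, 1); (1, 0, 0, 0, 0, 0); (0, 0, 0, 0, 0, 2))


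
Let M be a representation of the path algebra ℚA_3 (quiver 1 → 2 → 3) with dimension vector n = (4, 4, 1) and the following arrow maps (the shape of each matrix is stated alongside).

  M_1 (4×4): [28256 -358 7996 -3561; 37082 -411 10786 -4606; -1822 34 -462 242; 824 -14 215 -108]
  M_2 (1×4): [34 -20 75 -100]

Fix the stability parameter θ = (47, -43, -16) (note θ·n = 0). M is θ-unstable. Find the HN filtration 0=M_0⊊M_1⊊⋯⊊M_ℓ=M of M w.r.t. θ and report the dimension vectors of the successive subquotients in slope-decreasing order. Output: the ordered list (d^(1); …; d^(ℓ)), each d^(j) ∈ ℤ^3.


Interval decomposition of M: I[1,2]^3, I[1,3].
HN type (ℓ=2): μ^(1)=2; μ^(2)=-4

((3, 3, 0); (1, 1, 1))


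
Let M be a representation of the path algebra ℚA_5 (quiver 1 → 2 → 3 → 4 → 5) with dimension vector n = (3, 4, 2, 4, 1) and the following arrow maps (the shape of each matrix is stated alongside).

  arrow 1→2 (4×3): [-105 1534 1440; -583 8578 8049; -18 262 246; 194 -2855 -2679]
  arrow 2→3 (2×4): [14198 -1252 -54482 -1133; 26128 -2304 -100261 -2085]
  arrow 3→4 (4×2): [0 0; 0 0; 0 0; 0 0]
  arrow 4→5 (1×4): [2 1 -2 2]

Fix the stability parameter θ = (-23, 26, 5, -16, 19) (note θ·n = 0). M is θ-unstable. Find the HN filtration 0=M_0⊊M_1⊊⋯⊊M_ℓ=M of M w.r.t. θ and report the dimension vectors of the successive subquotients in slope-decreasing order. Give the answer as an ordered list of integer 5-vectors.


Via rank(M_{q-1}∘⋯∘M_p): M ≅ I[1,2]^2, I[1,3], I[2,3], I[4,4]^3, I[4,5].
μ_θ-semistable layers: μ^(1)=26; μ^(2)=19; μ^(3)=31/2; μ^(4)=-16; μ^(5)=-23

((0, 2, 0, 0, 0); (0, 0, 0, 0, 1); (0, 2, 2, 0, 0); (0, 0, 0, 4, 0); (3, 0, 0, 0, 0))


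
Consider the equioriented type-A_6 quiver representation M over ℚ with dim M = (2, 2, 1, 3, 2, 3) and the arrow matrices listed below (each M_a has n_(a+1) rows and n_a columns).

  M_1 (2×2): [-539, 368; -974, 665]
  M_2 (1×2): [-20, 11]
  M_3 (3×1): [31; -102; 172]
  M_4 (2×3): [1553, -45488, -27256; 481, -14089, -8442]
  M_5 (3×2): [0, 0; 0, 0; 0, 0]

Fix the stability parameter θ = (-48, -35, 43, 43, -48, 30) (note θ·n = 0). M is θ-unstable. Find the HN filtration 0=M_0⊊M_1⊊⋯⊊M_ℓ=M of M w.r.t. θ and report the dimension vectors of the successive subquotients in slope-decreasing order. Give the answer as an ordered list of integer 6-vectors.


Interval decomposition of M: I[1,2], I[1,5], I[4,4], I[4,5], I[6,6]^3.
HN type (ℓ=6): μ^(1)=43; μ^(2)=30; μ^(3)=38/3; μ^(4)=-5/2; μ^(5)=-35; μ^(6)=-48

((0, 0, 0, 1, 0, 0); (0, 0, 0, 0, 0, 3); (0, 0, 1, 1, 1, 0); (0, 0, 0, 1, 1, 0); (0, 2, 0, 0, 0, 0); (2, 0, 0, 0, 0, 0))


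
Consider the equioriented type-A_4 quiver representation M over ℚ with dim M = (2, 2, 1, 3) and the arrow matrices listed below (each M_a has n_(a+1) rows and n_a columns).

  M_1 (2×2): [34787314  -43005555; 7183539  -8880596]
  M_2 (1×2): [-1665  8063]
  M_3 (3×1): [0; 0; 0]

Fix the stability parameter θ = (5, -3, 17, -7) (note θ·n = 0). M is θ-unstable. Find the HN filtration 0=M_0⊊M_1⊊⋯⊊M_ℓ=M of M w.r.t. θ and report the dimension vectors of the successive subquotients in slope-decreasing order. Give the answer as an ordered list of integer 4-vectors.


Barcode: M ≅ I[1,2], I[1,3], I[4,4]^3. HN layers by μ_θ (3 steps, strictly decreasing):
  μ^(1)=17; μ^(2)=1; μ^(3)=-7

((0, 0, 1, 0); (2, 2, 0, 0); (0, 0, 0, 3))


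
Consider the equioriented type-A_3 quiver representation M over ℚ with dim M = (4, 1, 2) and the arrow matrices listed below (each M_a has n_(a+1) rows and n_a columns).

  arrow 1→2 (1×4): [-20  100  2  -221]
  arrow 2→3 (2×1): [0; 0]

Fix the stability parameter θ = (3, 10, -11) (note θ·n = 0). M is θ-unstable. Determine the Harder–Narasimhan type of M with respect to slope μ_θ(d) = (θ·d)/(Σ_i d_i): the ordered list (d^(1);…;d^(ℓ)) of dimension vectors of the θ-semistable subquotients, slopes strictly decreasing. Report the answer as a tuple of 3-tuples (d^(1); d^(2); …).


Interval decomposition of M: I[1,1]^3, I[1,2], I[3,3]^2.
HN type (ℓ=3): μ^(1)=10; μ^(2)=3; μ^(3)=-11

((0, 1, 0); (4, 0, 0); (0, 0, 2))


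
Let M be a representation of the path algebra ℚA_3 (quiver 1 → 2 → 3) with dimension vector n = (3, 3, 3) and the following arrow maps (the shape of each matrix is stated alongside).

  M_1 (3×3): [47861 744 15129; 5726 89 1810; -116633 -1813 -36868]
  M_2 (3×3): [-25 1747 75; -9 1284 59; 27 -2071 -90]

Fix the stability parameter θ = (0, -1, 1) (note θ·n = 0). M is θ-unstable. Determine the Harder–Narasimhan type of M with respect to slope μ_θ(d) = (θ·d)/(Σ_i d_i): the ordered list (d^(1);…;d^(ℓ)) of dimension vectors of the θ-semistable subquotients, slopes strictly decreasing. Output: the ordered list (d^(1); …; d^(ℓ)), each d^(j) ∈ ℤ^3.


Interval decomposition of M: I[1,3]^3.
HN type (ℓ=2): μ^(1)=1; μ^(2)=-1/2

((0, 0, 3); (3, 3, 0))


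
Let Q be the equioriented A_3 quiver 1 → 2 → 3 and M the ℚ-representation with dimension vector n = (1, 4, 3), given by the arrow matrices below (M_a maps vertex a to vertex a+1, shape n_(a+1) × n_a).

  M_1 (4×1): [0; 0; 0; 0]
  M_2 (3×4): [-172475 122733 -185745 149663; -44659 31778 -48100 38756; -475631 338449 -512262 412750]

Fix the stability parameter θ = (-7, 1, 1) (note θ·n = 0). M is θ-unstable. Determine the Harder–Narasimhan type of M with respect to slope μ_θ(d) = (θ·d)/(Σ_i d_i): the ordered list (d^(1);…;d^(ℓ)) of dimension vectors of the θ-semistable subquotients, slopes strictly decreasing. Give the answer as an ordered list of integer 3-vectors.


Interval decomposition of M: I[1,1], I[2,2], I[2,3]^3.
HN type (ℓ=2): μ^(1)=1; μ^(2)=-7

((0, 4, 3); (1, 0, 0))


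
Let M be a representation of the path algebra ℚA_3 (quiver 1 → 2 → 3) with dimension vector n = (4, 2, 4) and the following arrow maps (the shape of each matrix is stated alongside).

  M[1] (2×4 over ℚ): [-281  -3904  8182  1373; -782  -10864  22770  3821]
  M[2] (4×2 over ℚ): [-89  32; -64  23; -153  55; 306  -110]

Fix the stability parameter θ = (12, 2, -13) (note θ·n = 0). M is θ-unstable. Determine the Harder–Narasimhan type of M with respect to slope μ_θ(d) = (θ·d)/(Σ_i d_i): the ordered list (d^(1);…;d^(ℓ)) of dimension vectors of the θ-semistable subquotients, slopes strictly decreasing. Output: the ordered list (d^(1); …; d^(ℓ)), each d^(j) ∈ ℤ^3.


Barcode: M ≅ I[1,1]^2, I[1,3]^2, I[3,3]^2. HN layers by μ_θ (3 steps, strictly decreasing):
  μ^(1)=12; μ^(2)=1/3; μ^(3)=-13

((2, 0, 0); (2, 2, 2); (0, 0, 2))


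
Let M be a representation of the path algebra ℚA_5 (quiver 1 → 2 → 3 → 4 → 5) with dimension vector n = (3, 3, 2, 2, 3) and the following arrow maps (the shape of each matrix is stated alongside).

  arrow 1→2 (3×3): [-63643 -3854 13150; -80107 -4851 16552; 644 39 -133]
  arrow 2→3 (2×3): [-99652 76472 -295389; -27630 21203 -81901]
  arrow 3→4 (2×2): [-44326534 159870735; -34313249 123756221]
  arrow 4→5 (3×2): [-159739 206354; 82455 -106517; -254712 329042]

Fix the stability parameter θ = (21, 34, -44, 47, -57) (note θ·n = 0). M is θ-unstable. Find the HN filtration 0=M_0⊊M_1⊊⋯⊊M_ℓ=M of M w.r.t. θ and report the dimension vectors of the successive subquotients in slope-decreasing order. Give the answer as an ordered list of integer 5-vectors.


Interval decomposition of M: I[1,2], I[1,5]^2, I[5,5].
HN type (ℓ=4): μ^(1)=34; μ^(2)=21; μ^(3)=1/5; μ^(4)=-57

((0, 1, 0, 0, 0); (1, 0, 0, 0, 0); (2, 2, 2, 2, 2); (0, 0, 0, 0, 1))


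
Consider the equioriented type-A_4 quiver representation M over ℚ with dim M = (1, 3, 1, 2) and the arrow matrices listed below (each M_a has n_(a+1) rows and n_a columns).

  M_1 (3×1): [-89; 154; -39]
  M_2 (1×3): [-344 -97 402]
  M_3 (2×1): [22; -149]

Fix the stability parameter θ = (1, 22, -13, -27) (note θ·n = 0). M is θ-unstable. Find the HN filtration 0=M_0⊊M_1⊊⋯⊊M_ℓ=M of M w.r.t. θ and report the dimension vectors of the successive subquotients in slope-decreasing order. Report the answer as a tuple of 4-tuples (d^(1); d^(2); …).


Via rank(M_{q-1}∘⋯∘M_p): M ≅ I[1,2], I[2,2], I[2,4], I[4,4].
μ_θ-semistable layers: μ^(1)=22; μ^(2)=1; μ^(3)=-6; μ^(4)=-27

((0, 2, 0, 0); (1, 0, 0, 0); (0, 1, 1, 1); (0, 0, 0, 1))


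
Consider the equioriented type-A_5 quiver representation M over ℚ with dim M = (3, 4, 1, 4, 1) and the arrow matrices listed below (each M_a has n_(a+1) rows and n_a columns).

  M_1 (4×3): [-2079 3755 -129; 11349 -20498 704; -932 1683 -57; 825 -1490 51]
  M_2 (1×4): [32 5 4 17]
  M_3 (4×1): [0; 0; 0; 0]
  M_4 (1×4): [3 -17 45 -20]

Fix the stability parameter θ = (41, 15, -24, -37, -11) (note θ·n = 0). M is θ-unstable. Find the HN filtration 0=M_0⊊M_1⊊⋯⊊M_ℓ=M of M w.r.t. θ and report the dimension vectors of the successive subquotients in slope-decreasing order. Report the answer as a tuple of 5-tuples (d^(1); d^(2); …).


Via rank(M_{q-1}∘⋯∘M_p): M ≅ I[1,2]^2, I[1,3], I[2,2], I[4,4]^3, I[4,5].
μ_θ-semistable layers: μ^(1)=28; μ^(2)=15; μ^(3)=32/3; μ^(4)=-11; μ^(5)=-37

((2, 2, 0, 0, 0); (0, 1, 0, 0, 0); (1, 1, 1, 0, 0); (0, 0, 0, 0, 1); (0, 0, 0, 4, 0))


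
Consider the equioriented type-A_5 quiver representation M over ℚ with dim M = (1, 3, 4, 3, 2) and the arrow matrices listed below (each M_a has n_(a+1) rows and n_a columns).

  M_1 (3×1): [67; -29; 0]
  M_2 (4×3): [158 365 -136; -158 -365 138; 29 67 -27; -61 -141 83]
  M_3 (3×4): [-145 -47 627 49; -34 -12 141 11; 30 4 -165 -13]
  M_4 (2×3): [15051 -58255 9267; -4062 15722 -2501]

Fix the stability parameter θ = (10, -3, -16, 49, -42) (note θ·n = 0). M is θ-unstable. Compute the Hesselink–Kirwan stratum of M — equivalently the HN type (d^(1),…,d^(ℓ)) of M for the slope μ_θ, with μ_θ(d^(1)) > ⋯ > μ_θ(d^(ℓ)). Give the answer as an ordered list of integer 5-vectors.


Via rank(M_{q-1}∘⋯∘M_p): M ≅ I[1,3], I[2,5]^2, I[3,4].
μ_θ-semistable layers: μ^(1)=49; μ^(2)=7/2; μ^(3)=-3; μ^(4)=-19/2; μ^(5)=-16

((0, 0, 0, 1, 0); (0, 0, 0, 2, 2); (1, 1, 1, 0, 0); (0, 2, 2, 0, 0); (0, 0, 1, 0, 0))


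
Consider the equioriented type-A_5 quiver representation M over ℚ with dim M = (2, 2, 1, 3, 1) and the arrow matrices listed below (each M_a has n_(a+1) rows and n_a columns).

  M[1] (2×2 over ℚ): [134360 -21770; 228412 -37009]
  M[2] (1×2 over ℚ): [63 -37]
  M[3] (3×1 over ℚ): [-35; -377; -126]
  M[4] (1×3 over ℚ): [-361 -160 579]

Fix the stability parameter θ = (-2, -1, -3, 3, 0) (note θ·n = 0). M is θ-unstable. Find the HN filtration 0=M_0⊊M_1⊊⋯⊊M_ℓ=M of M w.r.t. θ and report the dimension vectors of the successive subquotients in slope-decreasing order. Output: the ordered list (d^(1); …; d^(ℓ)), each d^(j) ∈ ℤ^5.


Via rank(M_{q-1}∘⋯∘M_p): M ≅ I[1,1], I[1,5], I[2,2], I[4,4]^2.
μ_θ-semistable layers: μ^(1)=3; μ^(2)=3/2; μ^(3)=-1; μ^(4)=-2

((0, 0, 0, 2, 0); (0, 0, 0, 1, 1); (0, 1, 0, 0, 0); (2, 1, 1, 0, 0))


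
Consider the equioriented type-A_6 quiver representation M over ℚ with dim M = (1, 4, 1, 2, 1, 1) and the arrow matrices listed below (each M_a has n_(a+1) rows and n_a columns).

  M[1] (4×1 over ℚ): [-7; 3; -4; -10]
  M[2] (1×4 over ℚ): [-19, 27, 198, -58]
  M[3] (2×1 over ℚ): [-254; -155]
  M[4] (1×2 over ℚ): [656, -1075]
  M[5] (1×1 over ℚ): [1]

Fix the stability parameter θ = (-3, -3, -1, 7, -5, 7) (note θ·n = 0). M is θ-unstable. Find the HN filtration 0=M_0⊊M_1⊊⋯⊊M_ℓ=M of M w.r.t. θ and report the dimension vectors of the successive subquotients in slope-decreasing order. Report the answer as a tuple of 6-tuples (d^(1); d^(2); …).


Via rank(M_{q-1}∘⋯∘M_p): M ≅ I[1,6], I[2,2]^3, I[4,4].
μ_θ-semistable layers: μ^(1)=7; μ^(2)=1; μ^(3)=-1; μ^(4)=-3

((0, 0, 0, 1, 0, 1); (0, 0, 0, 1, 1, 0); (0, 0, 1, 0, 0, 0); (1, 4, 0, 0, 0, 0))


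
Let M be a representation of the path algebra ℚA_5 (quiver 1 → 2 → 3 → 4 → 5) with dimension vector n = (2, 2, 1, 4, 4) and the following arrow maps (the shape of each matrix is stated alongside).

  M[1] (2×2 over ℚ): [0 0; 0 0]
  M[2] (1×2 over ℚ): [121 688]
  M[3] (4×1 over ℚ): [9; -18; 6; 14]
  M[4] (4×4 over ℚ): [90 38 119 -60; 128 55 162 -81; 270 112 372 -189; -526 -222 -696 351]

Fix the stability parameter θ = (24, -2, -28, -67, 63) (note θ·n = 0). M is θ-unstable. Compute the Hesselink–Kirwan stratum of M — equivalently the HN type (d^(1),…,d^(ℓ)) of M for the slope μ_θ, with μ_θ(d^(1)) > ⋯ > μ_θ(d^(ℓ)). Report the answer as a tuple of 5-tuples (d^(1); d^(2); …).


Via rank(M_{q-1}∘⋯∘M_p): M ≅ I[1,1]^2, I[2,2], I[2,4], I[4,5]^3, I[5,5].
μ_θ-semistable layers: μ^(1)=63; μ^(2)=24; μ^(3)=-2; μ^(4)=-97/3; μ^(5)=-67

((0, 0, 0, 0, 4); (2, 0, 0, 0, 0); (0, 1, 0, 0, 0); (0, 1, 1, 1, 0); (0, 0, 0, 3, 0))


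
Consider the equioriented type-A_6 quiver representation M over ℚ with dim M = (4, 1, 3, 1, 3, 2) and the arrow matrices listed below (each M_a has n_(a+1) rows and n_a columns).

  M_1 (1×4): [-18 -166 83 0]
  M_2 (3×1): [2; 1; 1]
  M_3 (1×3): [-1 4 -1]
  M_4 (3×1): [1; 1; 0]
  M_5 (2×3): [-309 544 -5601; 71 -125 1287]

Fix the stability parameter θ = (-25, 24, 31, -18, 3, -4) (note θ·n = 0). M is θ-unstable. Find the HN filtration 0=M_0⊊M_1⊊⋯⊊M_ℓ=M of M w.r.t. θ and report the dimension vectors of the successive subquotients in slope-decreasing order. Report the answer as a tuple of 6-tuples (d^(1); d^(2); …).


Via rank(M_{q-1}∘⋯∘M_p): M ≅ I[1,1]^3, I[1,6], I[3,3]^2, I[5,5], I[5,6].
μ_θ-semistable layers: μ^(1)=31; μ^(2)=36/5; μ^(3)=3; μ^(4)=-1/2; μ^(5)=-25

((0, 0, 2, 0, 0, 0); (0, 1, 1, 1, 1, 1); (0, 0, 0, 0, 1, 0); (0, 0, 0, 0, 1, 1); (4, 0, 0, 0, 0, 0))


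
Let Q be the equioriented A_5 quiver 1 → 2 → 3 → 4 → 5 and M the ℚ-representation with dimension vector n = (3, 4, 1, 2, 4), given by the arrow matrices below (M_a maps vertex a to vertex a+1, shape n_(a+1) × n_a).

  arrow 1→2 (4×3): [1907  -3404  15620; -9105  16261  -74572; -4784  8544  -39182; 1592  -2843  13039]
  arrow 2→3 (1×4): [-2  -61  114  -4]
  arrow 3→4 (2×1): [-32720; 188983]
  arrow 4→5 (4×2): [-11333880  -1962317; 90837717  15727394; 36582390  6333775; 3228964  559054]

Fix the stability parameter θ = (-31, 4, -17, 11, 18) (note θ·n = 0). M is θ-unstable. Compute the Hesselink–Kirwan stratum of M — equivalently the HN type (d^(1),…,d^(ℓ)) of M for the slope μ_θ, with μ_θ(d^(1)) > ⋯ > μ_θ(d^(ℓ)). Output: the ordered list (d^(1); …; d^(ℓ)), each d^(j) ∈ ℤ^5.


Barcode: M ≅ I[1,2]^2, I[1,5], I[2,2], I[4,5], I[5,5]^2. HN layers by μ_θ (5 steps, strictly decreasing):
  μ^(1)=18; μ^(2)=11; μ^(3)=4; μ^(4)=-13/2; μ^(5)=-31

((0, 0, 0, 0, 4); (0, 0, 0, 2, 0); (0, 3, 0, 0, 0); (0, 1, 1, 0, 0); (3, 0, 0, 0, 0))


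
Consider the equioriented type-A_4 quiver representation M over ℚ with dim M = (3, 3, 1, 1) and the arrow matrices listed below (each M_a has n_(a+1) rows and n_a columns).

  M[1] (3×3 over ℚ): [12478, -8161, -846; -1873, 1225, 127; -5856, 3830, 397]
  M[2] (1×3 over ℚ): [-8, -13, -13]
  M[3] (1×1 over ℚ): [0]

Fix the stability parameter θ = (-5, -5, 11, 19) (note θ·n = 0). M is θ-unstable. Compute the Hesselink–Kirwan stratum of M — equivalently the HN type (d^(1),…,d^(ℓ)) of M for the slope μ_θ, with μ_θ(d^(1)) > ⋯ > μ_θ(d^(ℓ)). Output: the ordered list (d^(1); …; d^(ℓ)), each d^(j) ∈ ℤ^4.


Barcode: M ≅ I[1,2]^2, I[1,3], I[4,4]. HN layers by μ_θ (3 steps, strictly decreasing):
  μ^(1)=19; μ^(2)=11; μ^(3)=-5

((0, 0, 0, 1); (0, 0, 1, 0); (3, 3, 0, 0))


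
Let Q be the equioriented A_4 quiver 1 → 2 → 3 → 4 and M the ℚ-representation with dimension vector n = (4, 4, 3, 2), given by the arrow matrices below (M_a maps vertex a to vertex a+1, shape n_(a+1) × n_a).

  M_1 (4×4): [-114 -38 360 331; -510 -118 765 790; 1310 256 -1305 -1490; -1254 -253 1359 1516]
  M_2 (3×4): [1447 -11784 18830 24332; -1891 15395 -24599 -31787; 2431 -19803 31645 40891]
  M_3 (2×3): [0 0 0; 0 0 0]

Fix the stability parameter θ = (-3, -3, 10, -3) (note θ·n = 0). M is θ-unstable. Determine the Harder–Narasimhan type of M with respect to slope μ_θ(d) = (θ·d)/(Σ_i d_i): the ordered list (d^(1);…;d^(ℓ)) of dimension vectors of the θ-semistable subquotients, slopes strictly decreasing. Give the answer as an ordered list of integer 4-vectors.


Barcode: M ≅ I[1,1], I[1,3]^3, I[2,2], I[4,4]^2. HN layers by μ_θ (2 steps, strictly decreasing):
  μ^(1)=10; μ^(2)=-3

((0, 0, 3, 0); (4, 4, 0, 2))


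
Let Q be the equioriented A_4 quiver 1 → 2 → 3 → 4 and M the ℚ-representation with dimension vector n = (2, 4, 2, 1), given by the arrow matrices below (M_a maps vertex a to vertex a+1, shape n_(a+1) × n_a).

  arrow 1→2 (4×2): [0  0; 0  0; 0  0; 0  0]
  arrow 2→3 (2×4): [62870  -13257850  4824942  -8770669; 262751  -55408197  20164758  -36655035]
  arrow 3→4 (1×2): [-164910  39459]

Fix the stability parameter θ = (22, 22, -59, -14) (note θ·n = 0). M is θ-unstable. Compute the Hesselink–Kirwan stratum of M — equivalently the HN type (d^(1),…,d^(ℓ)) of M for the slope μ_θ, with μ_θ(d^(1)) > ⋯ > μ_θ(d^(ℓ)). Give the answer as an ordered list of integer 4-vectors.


Via rank(M_{q-1}∘⋯∘M_p): M ≅ I[1,1]^2, I[2,2]^2, I[2,3], I[2,4].
μ_θ-semistable layers: μ^(1)=22; μ^(2)=-14; μ^(3)=-37/2

((2, 2, 0, 0); (0, 0, 0, 1); (0, 2, 2, 0))


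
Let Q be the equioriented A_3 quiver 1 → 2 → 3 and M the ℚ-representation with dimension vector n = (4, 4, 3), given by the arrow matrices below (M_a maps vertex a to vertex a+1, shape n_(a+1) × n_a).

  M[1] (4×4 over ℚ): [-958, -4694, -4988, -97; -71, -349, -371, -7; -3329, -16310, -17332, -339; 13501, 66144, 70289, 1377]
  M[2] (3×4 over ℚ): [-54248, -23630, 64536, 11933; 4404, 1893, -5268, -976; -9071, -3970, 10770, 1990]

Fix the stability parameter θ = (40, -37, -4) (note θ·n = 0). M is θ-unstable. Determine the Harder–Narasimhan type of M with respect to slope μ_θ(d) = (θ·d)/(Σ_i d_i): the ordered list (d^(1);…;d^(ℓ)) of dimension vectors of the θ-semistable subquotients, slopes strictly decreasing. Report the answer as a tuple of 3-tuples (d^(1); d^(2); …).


Barcode: M ≅ I[1,2], I[1,3]^3. HN layers by μ_θ (2 steps, strictly decreasing):
  μ^(1)=3/2; μ^(2)=-1/3

((1, 1, 0); (3, 3, 3))


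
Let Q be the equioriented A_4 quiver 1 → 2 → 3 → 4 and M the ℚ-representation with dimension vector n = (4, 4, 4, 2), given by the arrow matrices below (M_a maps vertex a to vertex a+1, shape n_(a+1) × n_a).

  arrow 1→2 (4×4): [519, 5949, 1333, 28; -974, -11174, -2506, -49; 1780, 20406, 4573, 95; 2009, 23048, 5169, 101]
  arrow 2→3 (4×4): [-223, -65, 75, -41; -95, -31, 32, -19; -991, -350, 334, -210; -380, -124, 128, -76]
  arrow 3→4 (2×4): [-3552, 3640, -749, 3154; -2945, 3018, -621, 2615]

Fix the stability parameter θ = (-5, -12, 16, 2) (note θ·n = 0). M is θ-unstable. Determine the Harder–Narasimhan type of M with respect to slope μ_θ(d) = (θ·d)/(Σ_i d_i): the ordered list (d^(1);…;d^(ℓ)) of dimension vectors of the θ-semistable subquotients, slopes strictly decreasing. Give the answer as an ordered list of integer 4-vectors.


Barcode: M ≅ I[1,2], I[1,3], I[1,4]^2, I[3,3]. HN layers by μ_θ (3 steps, strictly decreasing):
  μ^(1)=16; μ^(2)=9; μ^(3)=-17/2

((0, 0, 2, 0); (0, 0, 2, 2); (4, 4, 0, 0))


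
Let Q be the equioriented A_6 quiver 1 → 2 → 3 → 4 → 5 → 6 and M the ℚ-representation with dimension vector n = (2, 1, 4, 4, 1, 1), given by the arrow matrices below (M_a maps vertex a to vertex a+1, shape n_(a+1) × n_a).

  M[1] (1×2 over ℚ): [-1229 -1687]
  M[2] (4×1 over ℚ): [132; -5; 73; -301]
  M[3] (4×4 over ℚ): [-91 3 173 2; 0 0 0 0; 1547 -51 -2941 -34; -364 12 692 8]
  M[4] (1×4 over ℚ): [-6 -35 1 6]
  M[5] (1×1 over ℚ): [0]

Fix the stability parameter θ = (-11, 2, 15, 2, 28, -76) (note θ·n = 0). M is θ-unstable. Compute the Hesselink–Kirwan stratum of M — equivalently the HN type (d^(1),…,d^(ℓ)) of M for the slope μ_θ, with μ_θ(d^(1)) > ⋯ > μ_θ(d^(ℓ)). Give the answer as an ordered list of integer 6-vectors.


Interval decomposition of M: I[1,1], I[1,3], I[3,3]^2, I[3,5], I[4,4]^3, I[6,6].
HN type (ℓ=6): μ^(1)=28; μ^(2)=15; μ^(3)=17/2; μ^(4)=2; μ^(5)=-11; μ^(6)=-76

((0, 0, 0, 0, 1, 0); (0, 0, 3, 0, 0, 0); (0, 0, 1, 1, 0, 0); (0, 1, 0, 3, 0, 0); (2, 0, 0, 0, 0, 0); (0, 0, 0, 0, 0, 1))


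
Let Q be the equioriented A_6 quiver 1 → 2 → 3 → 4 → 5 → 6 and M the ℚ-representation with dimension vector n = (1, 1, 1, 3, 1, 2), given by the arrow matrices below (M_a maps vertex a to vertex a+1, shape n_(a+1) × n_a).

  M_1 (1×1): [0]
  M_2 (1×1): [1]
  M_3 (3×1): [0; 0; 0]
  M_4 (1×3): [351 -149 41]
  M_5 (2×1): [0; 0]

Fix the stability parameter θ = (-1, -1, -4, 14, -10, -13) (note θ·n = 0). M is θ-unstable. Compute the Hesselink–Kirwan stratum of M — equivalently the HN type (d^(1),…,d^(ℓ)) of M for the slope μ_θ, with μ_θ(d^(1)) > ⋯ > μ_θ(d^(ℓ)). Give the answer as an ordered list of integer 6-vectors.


Barcode: M ≅ I[1,1], I[2,3], I[4,4]^2, I[4,5], I[6,6]^2. HN layers by μ_θ (5 steps, strictly decreasing):
  μ^(1)=14; μ^(2)=2; μ^(3)=-1; μ^(4)=-5/2; μ^(5)=-13

((0, 0, 0, 2, 0, 0); (0, 0, 0, 1, 1, 0); (1, 0, 0, 0, 0, 0); (0, 1, 1, 0, 0, 0); (0, 0, 0, 0, 0, 2))


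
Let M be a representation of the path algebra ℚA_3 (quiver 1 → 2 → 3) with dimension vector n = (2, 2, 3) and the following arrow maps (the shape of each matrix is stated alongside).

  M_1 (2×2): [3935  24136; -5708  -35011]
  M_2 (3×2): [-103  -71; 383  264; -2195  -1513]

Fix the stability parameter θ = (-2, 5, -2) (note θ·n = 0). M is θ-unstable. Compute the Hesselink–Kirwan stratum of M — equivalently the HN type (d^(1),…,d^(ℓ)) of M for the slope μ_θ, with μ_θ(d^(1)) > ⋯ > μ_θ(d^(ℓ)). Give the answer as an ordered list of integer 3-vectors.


Interval decomposition of M: I[1,3]^2, I[3,3].
HN type (ℓ=2): μ^(1)=3/2; μ^(2)=-2

((0, 2, 2); (2, 0, 1))


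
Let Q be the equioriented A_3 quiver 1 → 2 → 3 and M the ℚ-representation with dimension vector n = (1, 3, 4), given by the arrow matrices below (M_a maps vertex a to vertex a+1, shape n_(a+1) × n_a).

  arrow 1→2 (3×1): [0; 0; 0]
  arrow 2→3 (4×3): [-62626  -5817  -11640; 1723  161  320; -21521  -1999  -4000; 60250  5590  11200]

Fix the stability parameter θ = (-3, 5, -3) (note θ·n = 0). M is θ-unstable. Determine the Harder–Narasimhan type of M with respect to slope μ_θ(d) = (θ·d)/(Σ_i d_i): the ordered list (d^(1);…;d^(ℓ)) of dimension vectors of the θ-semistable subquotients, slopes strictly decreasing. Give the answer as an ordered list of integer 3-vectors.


Barcode: M ≅ I[1,1], I[2,2], I[2,3]^2, I[3,3]^2. HN layers by μ_θ (3 steps, strictly decreasing):
  μ^(1)=5; μ^(2)=1; μ^(3)=-3

((0, 1, 0); (0, 2, 2); (1, 0, 2))


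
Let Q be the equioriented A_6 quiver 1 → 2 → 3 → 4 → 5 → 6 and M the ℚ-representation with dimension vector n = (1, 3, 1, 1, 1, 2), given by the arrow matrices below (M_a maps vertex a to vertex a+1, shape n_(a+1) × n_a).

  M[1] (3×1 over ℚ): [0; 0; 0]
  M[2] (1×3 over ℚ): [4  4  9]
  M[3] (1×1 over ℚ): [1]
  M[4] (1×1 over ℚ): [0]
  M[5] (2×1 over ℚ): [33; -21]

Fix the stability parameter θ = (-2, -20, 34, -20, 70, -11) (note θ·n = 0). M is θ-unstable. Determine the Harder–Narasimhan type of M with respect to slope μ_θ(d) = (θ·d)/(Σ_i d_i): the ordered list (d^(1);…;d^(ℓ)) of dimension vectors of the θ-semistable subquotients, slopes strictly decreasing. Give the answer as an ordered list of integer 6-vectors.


Via rank(M_{q-1}∘⋯∘M_p): M ≅ I[1,1], I[2,2]^2, I[2,4], I[5,6], I[6,6].
μ_θ-semistable layers: μ^(1)=59/2; μ^(2)=7; μ^(3)=-2; μ^(4)=-11; μ^(5)=-20

((0, 0, 0, 0, 1, 1); (0, 0, 1, 1, 0, 0); (1, 0, 0, 0, 0, 0); (0, 0, 0, 0, 0, 1); (0, 3, 0, 0, 0, 0))


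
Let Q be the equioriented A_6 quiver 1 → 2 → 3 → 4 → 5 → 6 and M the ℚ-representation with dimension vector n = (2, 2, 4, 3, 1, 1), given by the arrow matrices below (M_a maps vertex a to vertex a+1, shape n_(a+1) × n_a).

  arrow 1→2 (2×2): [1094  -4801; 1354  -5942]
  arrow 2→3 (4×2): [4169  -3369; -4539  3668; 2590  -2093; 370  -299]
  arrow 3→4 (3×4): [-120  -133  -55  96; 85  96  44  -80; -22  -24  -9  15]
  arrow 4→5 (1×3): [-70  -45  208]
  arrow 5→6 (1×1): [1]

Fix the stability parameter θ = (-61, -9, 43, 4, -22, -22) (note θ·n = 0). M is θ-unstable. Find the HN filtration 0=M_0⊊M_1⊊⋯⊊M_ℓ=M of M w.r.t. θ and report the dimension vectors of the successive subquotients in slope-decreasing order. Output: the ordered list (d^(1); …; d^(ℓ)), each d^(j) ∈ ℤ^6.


Interval decomposition of M: I[1,3], I[1,6], I[3,4]^2.
HN type (ℓ=5): μ^(1)=43; μ^(2)=47/2; μ^(3)=3/4; μ^(4)=-9; μ^(5)=-61

((0, 0, 1, 0, 0, 0); (0, 0, 2, 2, 0, 0); (0, 0, 1, 1, 1, 1); (0, 2, 0, 0, 0, 0); (2, 0, 0, 0, 0, 0))


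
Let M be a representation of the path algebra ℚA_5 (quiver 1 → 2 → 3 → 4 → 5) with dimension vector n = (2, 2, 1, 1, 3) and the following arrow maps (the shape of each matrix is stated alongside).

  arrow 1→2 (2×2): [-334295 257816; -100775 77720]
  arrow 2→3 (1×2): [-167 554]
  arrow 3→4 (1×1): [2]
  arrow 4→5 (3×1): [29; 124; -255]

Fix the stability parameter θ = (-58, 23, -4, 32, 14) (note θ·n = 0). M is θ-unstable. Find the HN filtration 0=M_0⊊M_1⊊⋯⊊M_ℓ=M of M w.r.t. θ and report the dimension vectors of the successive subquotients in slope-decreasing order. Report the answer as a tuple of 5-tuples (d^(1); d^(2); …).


Via rank(M_{q-1}∘⋯∘M_p): M ≅ I[1,1], I[1,5], I[2,2], I[5,5]^2.
μ_θ-semistable layers: μ^(1)=23; μ^(2)=14; μ^(3)=19/2; μ^(4)=-58

((0, 1, 0, 1, 1); (0, 0, 0, 0, 2); (0, 1, 1, 0, 0); (2, 0, 0, 0, 0))


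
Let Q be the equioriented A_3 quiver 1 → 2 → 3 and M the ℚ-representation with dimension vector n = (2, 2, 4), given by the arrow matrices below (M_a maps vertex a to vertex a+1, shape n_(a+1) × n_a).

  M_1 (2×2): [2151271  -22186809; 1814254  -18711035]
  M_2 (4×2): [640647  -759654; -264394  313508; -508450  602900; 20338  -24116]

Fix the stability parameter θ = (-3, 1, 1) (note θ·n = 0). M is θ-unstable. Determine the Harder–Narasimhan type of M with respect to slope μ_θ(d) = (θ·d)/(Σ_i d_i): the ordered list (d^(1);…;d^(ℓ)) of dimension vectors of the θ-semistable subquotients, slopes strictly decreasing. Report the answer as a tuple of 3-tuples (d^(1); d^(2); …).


Barcode: M ≅ I[1,2], I[1,3], I[3,3]^3. HN layers by μ_θ (2 steps, strictly decreasing):
  μ^(1)=1; μ^(2)=-3

((0, 2, 4); (2, 0, 0))


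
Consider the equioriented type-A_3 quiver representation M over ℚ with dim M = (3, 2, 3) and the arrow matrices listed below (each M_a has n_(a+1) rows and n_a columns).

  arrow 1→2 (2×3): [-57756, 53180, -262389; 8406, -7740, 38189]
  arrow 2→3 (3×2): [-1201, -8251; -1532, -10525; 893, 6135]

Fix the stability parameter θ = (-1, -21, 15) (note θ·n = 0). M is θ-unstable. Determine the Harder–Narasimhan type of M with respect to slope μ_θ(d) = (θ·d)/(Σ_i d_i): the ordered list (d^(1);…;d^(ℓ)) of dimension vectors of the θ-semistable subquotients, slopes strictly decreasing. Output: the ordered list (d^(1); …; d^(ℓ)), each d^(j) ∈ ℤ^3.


Interval decomposition of M: I[1,1], I[1,3]^2, I[3,3].
HN type (ℓ=3): μ^(1)=15; μ^(2)=-1; μ^(3)=-11

((0, 0, 3); (1, 0, 0); (2, 2, 0))


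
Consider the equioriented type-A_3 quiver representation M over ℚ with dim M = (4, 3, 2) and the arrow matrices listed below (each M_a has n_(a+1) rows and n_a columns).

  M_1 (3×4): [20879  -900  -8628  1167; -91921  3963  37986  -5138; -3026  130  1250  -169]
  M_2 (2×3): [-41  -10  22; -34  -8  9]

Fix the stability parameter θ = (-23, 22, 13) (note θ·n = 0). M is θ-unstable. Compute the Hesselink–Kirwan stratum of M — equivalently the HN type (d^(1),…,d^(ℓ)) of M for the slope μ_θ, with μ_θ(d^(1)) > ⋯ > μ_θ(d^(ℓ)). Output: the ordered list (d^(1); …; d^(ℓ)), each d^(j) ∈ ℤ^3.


Via rank(M_{q-1}∘⋯∘M_p): M ≅ I[1,1], I[1,2], I[1,3]^2.
μ_θ-semistable layers: μ^(1)=22; μ^(2)=35/2; μ^(3)=-23

((0, 1, 0); (0, 2, 2); (4, 0, 0))


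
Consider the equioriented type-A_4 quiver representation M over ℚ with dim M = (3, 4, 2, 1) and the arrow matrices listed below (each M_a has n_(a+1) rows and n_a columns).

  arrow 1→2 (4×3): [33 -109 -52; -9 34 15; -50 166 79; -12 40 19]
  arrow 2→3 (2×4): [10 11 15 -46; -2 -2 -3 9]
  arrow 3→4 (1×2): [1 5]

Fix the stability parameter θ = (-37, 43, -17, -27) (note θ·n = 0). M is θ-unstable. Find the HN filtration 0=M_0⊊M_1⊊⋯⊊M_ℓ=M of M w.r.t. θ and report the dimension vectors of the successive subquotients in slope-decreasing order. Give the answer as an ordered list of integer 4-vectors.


Interval decomposition of M: I[1,2]^2, I[1,4], I[2,3].
HN type (ℓ=4): μ^(1)=43; μ^(2)=13; μ^(3)=-1/3; μ^(4)=-37

((0, 2, 0, 0); (0, 1, 1, 0); (0, 1, 1, 1); (3, 0, 0, 0))


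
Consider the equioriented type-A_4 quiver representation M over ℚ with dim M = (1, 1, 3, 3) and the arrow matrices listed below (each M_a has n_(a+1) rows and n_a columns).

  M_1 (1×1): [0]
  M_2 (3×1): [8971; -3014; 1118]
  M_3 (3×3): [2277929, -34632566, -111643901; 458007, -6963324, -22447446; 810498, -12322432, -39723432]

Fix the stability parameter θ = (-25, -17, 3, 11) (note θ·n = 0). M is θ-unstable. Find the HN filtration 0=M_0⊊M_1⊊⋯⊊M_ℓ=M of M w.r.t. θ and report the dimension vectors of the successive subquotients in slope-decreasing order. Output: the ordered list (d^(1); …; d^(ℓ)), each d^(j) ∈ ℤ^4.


Interval decomposition of M: I[1,1], I[2,4], I[3,3], I[3,4], I[4,4].
HN type (ℓ=4): μ^(1)=11; μ^(2)=3; μ^(3)=-17; μ^(4)=-25

((0, 0, 0, 3); (0, 0, 3, 0); (0, 1, 0, 0); (1, 0, 0, 0))


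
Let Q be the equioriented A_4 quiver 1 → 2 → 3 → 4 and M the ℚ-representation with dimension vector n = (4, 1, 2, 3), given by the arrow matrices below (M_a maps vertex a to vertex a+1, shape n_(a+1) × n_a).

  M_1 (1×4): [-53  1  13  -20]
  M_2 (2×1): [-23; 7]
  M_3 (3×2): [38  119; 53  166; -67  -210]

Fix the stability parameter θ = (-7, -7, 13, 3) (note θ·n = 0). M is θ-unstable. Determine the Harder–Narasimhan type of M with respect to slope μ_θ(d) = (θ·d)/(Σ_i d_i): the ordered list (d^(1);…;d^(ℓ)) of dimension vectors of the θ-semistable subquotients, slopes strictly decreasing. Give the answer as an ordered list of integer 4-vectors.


Via rank(M_{q-1}∘⋯∘M_p): M ≅ I[1,1]^3, I[1,4], I[3,4], I[4,4].
μ_θ-semistable layers: μ^(1)=8; μ^(2)=3; μ^(3)=-7

((0, 0, 2, 2); (0, 0, 0, 1); (4, 1, 0, 0))


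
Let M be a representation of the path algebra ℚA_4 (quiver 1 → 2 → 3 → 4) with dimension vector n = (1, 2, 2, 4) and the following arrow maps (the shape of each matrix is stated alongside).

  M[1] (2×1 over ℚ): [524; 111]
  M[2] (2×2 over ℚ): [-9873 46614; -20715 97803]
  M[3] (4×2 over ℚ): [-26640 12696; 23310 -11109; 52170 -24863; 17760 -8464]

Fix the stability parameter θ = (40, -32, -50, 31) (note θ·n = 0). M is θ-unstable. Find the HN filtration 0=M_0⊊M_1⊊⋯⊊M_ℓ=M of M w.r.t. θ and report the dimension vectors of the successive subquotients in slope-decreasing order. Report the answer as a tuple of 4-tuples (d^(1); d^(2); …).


Barcode: M ≅ I[1,4], I[2,3], I[4,4]^3. HN layers by μ_θ (3 steps, strictly decreasing):
  μ^(1)=31; μ^(2)=-14; μ^(3)=-41

((0, 0, 0, 4); (1, 1, 1, 0); (0, 1, 1, 0))


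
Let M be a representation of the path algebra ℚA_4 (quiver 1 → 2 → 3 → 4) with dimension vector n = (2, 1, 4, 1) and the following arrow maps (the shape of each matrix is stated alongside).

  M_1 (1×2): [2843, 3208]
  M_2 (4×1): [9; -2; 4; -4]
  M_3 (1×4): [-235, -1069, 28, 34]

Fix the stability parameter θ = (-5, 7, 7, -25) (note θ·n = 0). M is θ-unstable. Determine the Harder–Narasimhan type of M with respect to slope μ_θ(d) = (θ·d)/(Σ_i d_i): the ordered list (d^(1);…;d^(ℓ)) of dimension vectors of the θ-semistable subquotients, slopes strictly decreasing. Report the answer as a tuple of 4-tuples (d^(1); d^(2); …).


Via rank(M_{q-1}∘⋯∘M_p): M ≅ I[1,1], I[1,4], I[3,3]^3.
μ_θ-semistable layers: μ^(1)=7; μ^(2)=-11/3; μ^(3)=-5

((0, 0, 3, 0); (0, 1, 1, 1); (2, 0, 0, 0))


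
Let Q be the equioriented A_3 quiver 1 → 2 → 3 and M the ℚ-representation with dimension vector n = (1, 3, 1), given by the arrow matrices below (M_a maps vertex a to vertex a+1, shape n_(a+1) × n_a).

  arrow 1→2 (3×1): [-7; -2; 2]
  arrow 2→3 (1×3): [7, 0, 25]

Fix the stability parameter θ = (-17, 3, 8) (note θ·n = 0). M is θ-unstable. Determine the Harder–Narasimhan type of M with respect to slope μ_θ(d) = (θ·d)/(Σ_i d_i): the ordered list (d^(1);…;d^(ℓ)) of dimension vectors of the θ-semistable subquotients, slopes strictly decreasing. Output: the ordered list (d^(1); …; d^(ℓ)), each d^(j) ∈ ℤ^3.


Interval decomposition of M: I[1,3], I[2,2]^2.
HN type (ℓ=3): μ^(1)=8; μ^(2)=3; μ^(3)=-17

((0, 0, 1); (0, 3, 0); (1, 0, 0))
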